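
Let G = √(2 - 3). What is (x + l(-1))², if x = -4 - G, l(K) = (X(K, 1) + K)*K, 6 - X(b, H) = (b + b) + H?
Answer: (10 + I)² ≈ 99.0 + 20.0*I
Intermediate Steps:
X(b, H) = 6 - H - 2*b (X(b, H) = 6 - ((b + b) + H) = 6 - (2*b + H) = 6 - (H + 2*b) = 6 + (-H - 2*b) = 6 - H - 2*b)
l(K) = K*(5 - K) (l(K) = ((6 - 1*1 - 2*K) + K)*K = ((6 - 1 - 2*K) + K)*K = ((5 - 2*K) + K)*K = (5 - K)*K = K*(5 - K))
G = I (G = √(-1) = I ≈ 1.0*I)
x = -4 - I ≈ -4.0 - 1.0*I
(x + l(-1))² = ((-4 - I) - (5 - 1*(-1)))² = ((-4 - I) - (5 + 1))² = ((-4 - I) - 1*6)² = ((-4 - I) - 6)² = (-10 - I)²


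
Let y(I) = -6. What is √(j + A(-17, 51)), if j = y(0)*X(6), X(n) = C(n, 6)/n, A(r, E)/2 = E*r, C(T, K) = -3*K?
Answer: 2*I*√429 ≈ 41.425*I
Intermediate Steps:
A(r, E) = 2*E*r (A(r, E) = 2*(E*r) = 2*E*r)
X(n) = -18/n (X(n) = (-3*6)/n = -18/n)
j = 18 (j = -(-108)/6 = -6*(-3) = 18)
√(j + A(-17, 51)) = √(18 + 2*51*(-17)) = √(18 - 1734) = √(-1716) = 2*I*√429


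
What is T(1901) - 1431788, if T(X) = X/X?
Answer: -1431787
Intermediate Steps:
T(X) = 1
T(1901) - 1431788 = 1 - 1431788 = -1431787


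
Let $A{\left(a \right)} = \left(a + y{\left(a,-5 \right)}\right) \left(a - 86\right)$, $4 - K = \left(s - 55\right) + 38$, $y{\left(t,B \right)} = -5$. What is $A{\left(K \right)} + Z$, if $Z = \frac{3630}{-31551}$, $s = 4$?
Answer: $- \frac{8709286}{10517} \approx -828.12$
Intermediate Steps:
$K = 17$ ($K = 4 - \left(\left(4 - 55\right) + 38\right) = 4 - \left(-51 + 38\right) = 4 - -13 = 4 + 13 = 17$)
$A{\left(a \right)} = \left(-86 + a\right) \left(-5 + a\right)$ ($A{\left(a \right)} = \left(a - 5\right) \left(a - 86\right) = \left(-5 + a\right) \left(-86 + a\right) = \left(-86 + a\right) \left(-5 + a\right)$)
$Z = - \frac{1210}{10517}$ ($Z = 3630 \left(- \frac{1}{31551}\right) = - \frac{1210}{10517} \approx -0.11505$)
$A{\left(K \right)} + Z = \left(430 + 17^{2} - 1547\right) - \frac{1210}{10517} = \left(430 + 289 - 1547\right) - \frac{1210}{10517} = -828 - \frac{1210}{10517} = - \frac{8709286}{10517}$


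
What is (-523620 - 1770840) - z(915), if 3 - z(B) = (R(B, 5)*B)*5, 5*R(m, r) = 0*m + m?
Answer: -1457238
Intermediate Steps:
R(m, r) = m/5 (R(m, r) = (0*m + m)/5 = (0 + m)/5 = m/5)
z(B) = 3 - B**2 (z(B) = 3 - (B/5)*B*5 = 3 - B**2/5*5 = 3 - B**2)
(-523620 - 1770840) - z(915) = (-523620 - 1770840) - (3 - 1*915**2) = -2294460 - (3 - 1*837225) = -2294460 - (3 - 837225) = -2294460 - 1*(-837222) = -2294460 + 837222 = -1457238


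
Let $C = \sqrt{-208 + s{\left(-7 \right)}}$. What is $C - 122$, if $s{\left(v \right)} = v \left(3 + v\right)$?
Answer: $-122 + 6 i \sqrt{5} \approx -122.0 + 13.416 i$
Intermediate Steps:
$C = 6 i \sqrt{5}$ ($C = \sqrt{-208 - 7 \left(3 - 7\right)} = \sqrt{-208 - -28} = \sqrt{-208 + 28} = \sqrt{-180} = 6 i \sqrt{5} \approx 13.416 i$)
$C - 122 = 6 i \sqrt{5} - 122 = -122 + 6 i \sqrt{5}$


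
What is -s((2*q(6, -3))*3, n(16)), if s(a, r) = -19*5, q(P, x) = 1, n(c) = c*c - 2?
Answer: 95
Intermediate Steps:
n(c) = -2 + c**2 (n(c) = c**2 - 2 = -2 + c**2)
s(a, r) = -95
-s((2*q(6, -3))*3, n(16)) = -1*(-95) = 95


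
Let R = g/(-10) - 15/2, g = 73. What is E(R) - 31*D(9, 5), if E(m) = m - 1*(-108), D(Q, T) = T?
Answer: -309/5 ≈ -61.800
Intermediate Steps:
R = -74/5 (R = 73/(-10) - 15/2 = 73*(-1/10) - 15*1/2 = -73/10 - 15/2 = -74/5 ≈ -14.800)
E(m) = 108 + m (E(m) = m + 108 = 108 + m)
E(R) - 31*D(9, 5) = (108 - 74/5) - 31*5 = 466/5 - 1*155 = 466/5 - 155 = -309/5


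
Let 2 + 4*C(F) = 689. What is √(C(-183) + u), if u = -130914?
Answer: I*√522969/2 ≈ 361.58*I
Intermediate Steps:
C(F) = 687/4 (C(F) = -½ + (¼)*689 = -½ + 689/4 = 687/4)
√(C(-183) + u) = √(687/4 - 130914) = √(-522969/4) = I*√522969/2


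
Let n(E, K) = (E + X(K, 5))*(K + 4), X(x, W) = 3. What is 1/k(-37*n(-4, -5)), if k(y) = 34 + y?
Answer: -1/3 ≈ -0.33333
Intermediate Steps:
n(E, K) = (3 + E)*(4 + K) (n(E, K) = (E + 3)*(K + 4) = (3 + E)*(4 + K))
1/k(-37*n(-4, -5)) = 1/(34 - 37*(12 + 3*(-5) + 4*(-4) - 4*(-5))) = 1/(34 - 37*(12 - 15 - 16 + 20)) = 1/(34 - 37*1) = 1/(34 - 37) = 1/(-3) = -1/3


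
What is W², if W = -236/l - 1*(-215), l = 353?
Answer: 5724284281/124609 ≈ 45938.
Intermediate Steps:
W = 75659/353 (W = -236/353 - 1*(-215) = -236*1/353 + 215 = -236/353 + 215 = 75659/353 ≈ 214.33)
W² = (75659/353)² = 5724284281/124609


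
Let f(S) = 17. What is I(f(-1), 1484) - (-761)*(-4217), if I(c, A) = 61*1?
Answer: -3209076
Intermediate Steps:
I(c, A) = 61
I(f(-1), 1484) - (-761)*(-4217) = 61 - (-761)*(-4217) = 61 - 1*3209137 = 61 - 3209137 = -3209076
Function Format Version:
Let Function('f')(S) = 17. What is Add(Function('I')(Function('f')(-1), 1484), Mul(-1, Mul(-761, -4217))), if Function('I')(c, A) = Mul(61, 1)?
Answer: -3209076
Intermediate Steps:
Function('I')(c, A) = 61
Add(Function('I')(Function('f')(-1), 1484), Mul(-1, Mul(-761, -4217))) = Add(61, Mul(-1, Mul(-761, -4217))) = Add(61, Mul(-1, 3209137)) = Add(61, -3209137) = -3209076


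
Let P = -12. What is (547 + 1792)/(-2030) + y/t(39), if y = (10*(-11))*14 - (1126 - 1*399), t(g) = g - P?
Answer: -4721299/103530 ≈ -45.603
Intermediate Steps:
t(g) = 12 + g (t(g) = g - 1*(-12) = g + 12 = 12 + g)
y = -2267 (y = -110*14 - (1126 - 399) = -1540 - 1*727 = -1540 - 727 = -2267)
(547 + 1792)/(-2030) + y/t(39) = (547 + 1792)/(-2030) - 2267/(12 + 39) = 2339*(-1/2030) - 2267/51 = -2339/2030 - 2267*1/51 = -2339/2030 - 2267/51 = -4721299/103530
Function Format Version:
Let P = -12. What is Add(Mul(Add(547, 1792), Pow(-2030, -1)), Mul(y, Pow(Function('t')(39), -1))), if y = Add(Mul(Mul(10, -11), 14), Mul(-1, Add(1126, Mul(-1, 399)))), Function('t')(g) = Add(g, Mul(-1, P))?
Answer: Rational(-4721299, 103530) ≈ -45.603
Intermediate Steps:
Function('t')(g) = Add(12, g) (Function('t')(g) = Add(g, Mul(-1, -12)) = Add(g, 12) = Add(12, g))
y = -2267 (y = Add(Mul(-110, 14), Mul(-1, Add(1126, -399))) = Add(-1540, Mul(-1, 727)) = Add(-1540, -727) = -2267)
Add(Mul(Add(547, 1792), Pow(-2030, -1)), Mul(y, Pow(Function('t')(39), -1))) = Add(Mul(Add(547, 1792), Pow(-2030, -1)), Mul(-2267, Pow(Add(12, 39), -1))) = Add(Mul(2339, Rational(-1, 2030)), Mul(-2267, Pow(51, -1))) = Add(Rational(-2339, 2030), Mul(-2267, Rational(1, 51))) = Add(Rational(-2339, 2030), Rational(-2267, 51)) = Rational(-4721299, 103530)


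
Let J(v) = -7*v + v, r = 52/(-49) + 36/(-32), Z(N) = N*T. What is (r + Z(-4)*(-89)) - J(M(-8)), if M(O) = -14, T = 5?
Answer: 663975/392 ≈ 1693.8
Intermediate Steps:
Z(N) = 5*N (Z(N) = N*5 = 5*N)
r = -857/392 (r = 52*(-1/49) + 36*(-1/32) = -52/49 - 9/8 = -857/392 ≈ -2.1862)
J(v) = -6*v
(r + Z(-4)*(-89)) - J(M(-8)) = (-857/392 + (5*(-4))*(-89)) - (-6)*(-14) = (-857/392 - 20*(-89)) - 1*84 = (-857/392 + 1780) - 84 = 696903/392 - 84 = 663975/392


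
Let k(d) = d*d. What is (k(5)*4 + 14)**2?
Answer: 12996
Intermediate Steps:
k(d) = d**2
(k(5)*4 + 14)**2 = (5**2*4 + 14)**2 = (25*4 + 14)**2 = (100 + 14)**2 = 114**2 = 12996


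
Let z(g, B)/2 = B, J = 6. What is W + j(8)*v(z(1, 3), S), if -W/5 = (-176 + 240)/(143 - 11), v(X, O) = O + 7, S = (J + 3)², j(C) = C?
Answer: 23152/33 ≈ 701.58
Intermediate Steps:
z(g, B) = 2*B
S = 81 (S = (6 + 3)² = 9² = 81)
v(X, O) = 7 + O
W = -80/33 (W = -5*(-176 + 240)/(143 - 11) = -320/132 = -5*16/33 = -80/33 ≈ -2.4242)
W + j(8)*v(z(1, 3), S) = -80/33 + 8*(7 + 81) = -80/33 + 8*88 = -80/33 + 704 = 23152/33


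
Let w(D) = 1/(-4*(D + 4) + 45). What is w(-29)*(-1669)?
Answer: -1669/145 ≈ -11.510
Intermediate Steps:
w(D) = 1/(29 - 4*D) (w(D) = 1/(-4*(4 + D) + 45) = 1/((-16 - 4*D) + 45) = 1/(29 - 4*D))
w(-29)*(-1669) = -1/(-29 + 4*(-29))*(-1669) = -1/(-29 - 116)*(-1669) = -1/(-145)*(-1669) = -1*(-1/145)*(-1669) = (1/145)*(-1669) = -1669/145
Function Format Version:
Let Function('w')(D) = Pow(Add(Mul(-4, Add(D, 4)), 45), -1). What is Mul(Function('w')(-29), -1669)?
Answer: Rational(-1669, 145) ≈ -11.510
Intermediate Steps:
Function('w')(D) = Pow(Add(29, Mul(-4, D)), -1) (Function('w')(D) = Pow(Add(Mul(-4, Add(4, D)), 45), -1) = Pow(Add(Add(-16, Mul(-4, D)), 45), -1) = Pow(Add(29, Mul(-4, D)), -1))
Mul(Function('w')(-29), -1669) = Mul(Mul(-1, Pow(Add(-29, Mul(4, -29)), -1)), -1669) = Mul(Mul(-1, Pow(Add(-29, -116), -1)), -1669) = Mul(Mul(-1, Pow(-145, -1)), -1669) = Mul(Mul(-1, Rational(-1, 145)), -1669) = Mul(Rational(1, 145), -1669) = Rational(-1669, 145)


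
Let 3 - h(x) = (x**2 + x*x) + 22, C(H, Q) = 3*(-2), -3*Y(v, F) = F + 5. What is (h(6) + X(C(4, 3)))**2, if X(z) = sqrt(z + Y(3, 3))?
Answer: (273 - I*sqrt(78))**2/9 ≈ 8272.3 - 535.79*I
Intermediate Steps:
Y(v, F) = -5/3 - F/3 (Y(v, F) = -(F + 5)/3 = -(5 + F)/3 = -5/3 - F/3)
C(H, Q) = -6
X(z) = sqrt(-8/3 + z) (X(z) = sqrt(z + (-5/3 - 1/3*3)) = sqrt(z + (-5/3 - 1)) = sqrt(z - 8/3) = sqrt(-8/3 + z))
h(x) = -19 - 2*x**2 (h(x) = 3 - ((x**2 + x*x) + 22) = 3 - ((x**2 + x**2) + 22) = 3 - (2*x**2 + 22) = 3 - (22 + 2*x**2) = 3 + (-22 - 2*x**2) = -19 - 2*x**2)
(h(6) + X(C(4, 3)))**2 = ((-19 - 2*6**2) + sqrt(-24 + 9*(-6))/3)**2 = ((-19 - 2*36) + sqrt(-24 - 54)/3)**2 = ((-19 - 72) + sqrt(-78)/3)**2 = (-91 + (I*sqrt(78))/3)**2 = (-91 + I*sqrt(78)/3)**2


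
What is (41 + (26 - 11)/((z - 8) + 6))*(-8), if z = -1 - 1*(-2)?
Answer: -208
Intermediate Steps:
z = 1 (z = -1 + 2 = 1)
(41 + (26 - 11)/((z - 8) + 6))*(-8) = (41 + (26 - 11)/((1 - 8) + 6))*(-8) = (41 + 15/(-7 + 6))*(-8) = (41 + 15/(-1))*(-8) = (41 + 15*(-1))*(-8) = (41 - 15)*(-8) = 26*(-8) = -208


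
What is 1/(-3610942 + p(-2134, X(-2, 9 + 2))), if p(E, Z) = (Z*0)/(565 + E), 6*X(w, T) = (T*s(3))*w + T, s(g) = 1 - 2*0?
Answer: -1/3610942 ≈ -2.7694e-7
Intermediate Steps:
s(g) = 1 (s(g) = 1 + 0 = 1)
X(w, T) = T/6 + T*w/6 (X(w, T) = ((T*1)*w + T)/6 = (T*w + T)/6 = (T + T*w)/6 = T/6 + T*w/6)
p(E, Z) = 0 (p(E, Z) = 0/(565 + E) = 0)
1/(-3610942 + p(-2134, X(-2, 9 + 2))) = 1/(-3610942 + 0) = 1/(-3610942) = -1/3610942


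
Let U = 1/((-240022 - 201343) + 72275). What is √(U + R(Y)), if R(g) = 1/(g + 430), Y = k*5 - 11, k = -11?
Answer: √344013061665/11195730 ≈ 0.052388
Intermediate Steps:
U = -1/369090 (U = 1/(-441365 + 72275) = 1/(-369090) = -1/369090 ≈ -2.7094e-6)
Y = -66 (Y = -11*5 - 11 = -55 - 11 = -66)
R(g) = 1/(430 + g)
√(U + R(Y)) = √(-1/369090 + 1/(430 - 66)) = √(-1/369090 + 1/364) = √(184363/67174380) = √344013061665/11195730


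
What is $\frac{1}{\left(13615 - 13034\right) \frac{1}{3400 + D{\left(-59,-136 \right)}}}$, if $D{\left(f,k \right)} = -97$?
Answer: $\frac{3303}{581} \approx 5.685$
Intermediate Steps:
$\frac{1}{\left(13615 - 13034\right) \frac{1}{3400 + D{\left(-59,-136 \right)}}} = \frac{1}{\left(13615 - 13034\right) \frac{1}{3400 - 97}} = \frac{1}{581 \cdot \frac{1}{3303}} = \frac{1}{\frac{581}{3303}} = \frac{3303}{581}$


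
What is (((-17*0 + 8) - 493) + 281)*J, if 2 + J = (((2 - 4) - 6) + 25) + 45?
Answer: -12240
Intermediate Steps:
J = 60 (J = -2 + ((((2 - 4) - 6) + 25) + 45) = -2 + (((-2 - 6) + 25) + 45) = -2 + ((-8 + 25) + 45) = -2 + (17 + 45) = -2 + 62 = 60)
(((-17*0 + 8) - 493) + 281)*J = (((-17*0 + 8) - 493) + 281)*60 = (((0 + 8) - 493) + 281)*60 = ((8 - 493) + 281)*60 = (-485 + 281)*60 = -204*60 = -12240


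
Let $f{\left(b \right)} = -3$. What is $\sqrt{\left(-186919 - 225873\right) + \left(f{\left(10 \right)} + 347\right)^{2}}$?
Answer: $2 i \sqrt{73614} \approx 542.64 i$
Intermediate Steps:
$\sqrt{\left(-186919 - 225873\right) + \left(f{\left(10 \right)} + 347\right)^{2}} = \sqrt{\left(-186919 - 225873\right) + \left(-3 + 347\right)^{2}} = \sqrt{-412792 + 344^{2}} = \sqrt{-412792 + 118336} = \sqrt{-294456} = 2 i \sqrt{73614}$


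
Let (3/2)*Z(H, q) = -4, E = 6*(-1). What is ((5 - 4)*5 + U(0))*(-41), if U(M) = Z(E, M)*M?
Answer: -205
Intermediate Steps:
E = -6
Z(H, q) = -8/3 (Z(H, q) = (2/3)*(-4) = -8/3)
U(M) = -8*M/3
((5 - 4)*5 + U(0))*(-41) = ((5 - 4)*5 - 8/3*0)*(-41) = (1*5 + 0)*(-41) = (5 + 0)*(-41) = 5*(-41) = -205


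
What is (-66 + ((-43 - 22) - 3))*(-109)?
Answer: 14606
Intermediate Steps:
(-66 + ((-43 - 22) - 3))*(-109) = (-66 + (-65 - 3))*(-109) = (-66 - 68)*(-109) = -134*(-109) = 14606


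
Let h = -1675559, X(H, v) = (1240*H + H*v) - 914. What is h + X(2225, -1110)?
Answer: -1387223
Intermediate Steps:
X(H, v) = -914 + 1240*H + H*v
h + X(2225, -1110) = -1675559 + (-914 + 1240*2225 + 2225*(-1110)) = -1675559 + (-914 + 2759000 - 2469750) = -1675559 + 288336 = -1387223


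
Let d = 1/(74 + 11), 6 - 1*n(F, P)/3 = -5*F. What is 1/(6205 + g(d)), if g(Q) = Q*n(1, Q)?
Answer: 85/527458 ≈ 0.00016115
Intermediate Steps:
n(F, P) = 18 + 15*F (n(F, P) = 18 - (-15)*F = 18 + 15*F)
d = 1/85 ≈ 0.011765
g(Q) = 33*Q (g(Q) = Q*(18 + 15*1) = Q*(18 + 15) = Q*33 = 33*Q)
1/(6205 + g(d)) = 1/(6205 + 33*(1/85)) = 1/(6205 + 33/85) = 1/(527458/85) = 85/527458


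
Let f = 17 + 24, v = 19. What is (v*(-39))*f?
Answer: -30381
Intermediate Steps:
f = 41
(v*(-39))*f = (19*(-39))*41 = -741*41 = -30381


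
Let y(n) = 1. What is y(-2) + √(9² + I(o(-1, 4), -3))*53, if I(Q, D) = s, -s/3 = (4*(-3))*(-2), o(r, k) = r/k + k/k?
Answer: 160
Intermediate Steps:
o(r, k) = 1 + r/k (o(r, k) = r/k + 1 = 1 + r/k)
s = -72 (s = -3*4*(-3)*(-2) = -(-36)*(-2) = -3*24 = -72)
I(Q, D) = -72
y(-2) + √(9² + I(o(-1, 4), -3))*53 = 1 + √(9² - 72)*53 = 1 + √(81 - 72)*53 = 1 + √9*53 = 1 + 3*53 = 1 + 159 = 160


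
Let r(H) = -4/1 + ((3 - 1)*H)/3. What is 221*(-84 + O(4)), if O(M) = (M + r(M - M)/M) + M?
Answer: -17017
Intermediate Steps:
r(H) = -4 + 2*H/3 (r(H) = -4*1 + (2*H)*(1/3) = -4 + 2*H/3)
O(M) = -4/M + 2*M (O(M) = (M + (-4 + 2*(M - M)/3)/M) + M = (M + (-4 + (2/3)*0)/M) + M = (M + (-4 + 0)/M) + M = (M - 4/M) + M = -4/M + 2*M)
221*(-84 + O(4)) = 221*(-84 + (-4/4 + 2*4)) = 221*(-84 + (-4*1/4 + 8)) = 221*(-84 + (-1 + 8)) = 221*(-84 + 7) = 221*(-77) = -17017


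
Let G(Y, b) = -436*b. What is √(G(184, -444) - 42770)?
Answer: √150814 ≈ 388.35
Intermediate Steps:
√(G(184, -444) - 42770) = √(-436*(-444) - 42770) = √(193584 - 42770) = √150814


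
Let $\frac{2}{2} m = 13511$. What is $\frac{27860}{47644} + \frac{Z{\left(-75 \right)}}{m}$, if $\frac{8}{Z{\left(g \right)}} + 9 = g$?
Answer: $\frac{1976162593}{3379519941} \approx 0.58475$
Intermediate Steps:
$m = 13511$
$Z{\left(g \right)} = \frac{8}{-9 + g}$
$\frac{27860}{47644} + \frac{Z{\left(-75 \right)}}{m} = \frac{27860}{47644} + \frac{8 \frac{1}{-9 - 75}}{13511} = 27860 \cdot \frac{1}{47644} + \frac{8}{-84} \cdot \frac{1}{13511} = \frac{6965}{11911} + 8 \left(- \frac{1}{84}\right) \frac{1}{13511} = \frac{6965}{11911} - \frac{2}{283731} = \frac{1976162593}{3379519941}$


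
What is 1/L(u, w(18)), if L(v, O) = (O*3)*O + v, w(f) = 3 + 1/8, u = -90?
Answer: -64/3885 ≈ -0.016474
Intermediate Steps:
w(f) = 25/8 (w(f) = 3 + ⅛ = 25/8)
L(v, O) = v + 3*O² (L(v, O) = (3*O)*O + v = 3*O² + v = v + 3*O²)
1/L(u, w(18)) = 1/(-90 + 3*(25/8)²) = 1/(-90 + 3*(625/64)) = 1/(-90 + 1875/64) = 1/(-3885/64) = -64/3885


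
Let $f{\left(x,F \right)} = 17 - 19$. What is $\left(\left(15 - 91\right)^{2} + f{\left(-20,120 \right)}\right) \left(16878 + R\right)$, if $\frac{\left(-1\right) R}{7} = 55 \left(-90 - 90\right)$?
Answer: $497591772$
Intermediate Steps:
$f{\left(x,F \right)} = -2$ ($f{\left(x,F \right)} = 17 - 19 = -2$)
$R = 69300$ ($R = - 7 \cdot 55 \left(-90 - 90\right) = - 7 \cdot 55 \left(-180\right) = \left(-7\right) \left(-9900\right) = 69300$)
$\left(\left(15 - 91\right)^{2} + f{\left(-20,120 \right)}\right) \left(16878 + R\right) = \left(\left(15 - 91\right)^{2} - 2\right) \left(16878 + 69300\right) = \left(\left(-76\right)^{2} - 2\right) 86178 = \left(5776 - 2\right) 86178 = 5774 \cdot 86178 = 497591772$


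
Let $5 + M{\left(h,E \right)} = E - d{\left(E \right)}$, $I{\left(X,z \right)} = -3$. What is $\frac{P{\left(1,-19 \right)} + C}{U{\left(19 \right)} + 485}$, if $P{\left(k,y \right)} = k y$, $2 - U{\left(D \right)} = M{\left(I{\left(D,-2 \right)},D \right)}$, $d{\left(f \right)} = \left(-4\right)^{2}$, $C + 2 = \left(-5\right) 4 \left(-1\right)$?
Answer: $- \frac{1}{489} \approx -0.002045$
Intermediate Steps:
$C = 18$ ($C = -2 + \left(-5\right) 4 \left(-1\right) = -2 - -20 = -2 + 20 = 18$)
$d{\left(f \right)} = 16$
$M{\left(h,E \right)} = -21 + E$ ($M{\left(h,E \right)} = -5 + \left(E - 16\right) = -5 + \left(-16 + E\right) = -21 + E$)
$U{\left(D \right)} = 23 - D$ ($U{\left(D \right)} = 2 - \left(-21 + D\right) = 23 - D$)
$\frac{P{\left(1,-19 \right)} + C}{U{\left(19 \right)} + 485} = \frac{1 \left(-19\right) + 18}{\left(23 - 19\right) + 485} = \frac{-19 + 18}{\left(23 - 19\right) + 485} = - \frac{1}{4 + 485} = - \frac{1}{489}$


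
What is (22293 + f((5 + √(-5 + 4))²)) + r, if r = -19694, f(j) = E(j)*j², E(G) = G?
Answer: 9223 + 16280*I ≈ 9223.0 + 16280.0*I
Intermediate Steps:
f(j) = j³ (f(j) = j*j² = j³)
(22293 + f((5 + √(-5 + 4))²)) + r = (22293 + ((5 + √(-5 + 4))²)³) - 19694 = (22293 + ((5 + √(-1))²)³) - 19694 = (22293 + ((5 + I)²)³) - 19694 = (22293 + (5 + I)⁶) - 19694 = 2599 + (5 + I)⁶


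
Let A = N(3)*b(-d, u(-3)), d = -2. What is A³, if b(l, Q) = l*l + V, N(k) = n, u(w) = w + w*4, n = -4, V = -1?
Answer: -1728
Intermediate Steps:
u(w) = 5*w (u(w) = w + 4*w = 5*w)
N(k) = -4
b(l, Q) = -1 + l² (b(l, Q) = l*l - 1 = l² - 1 = -1 + l²)
A = -12 (A = -4*(-1 + (-1*(-2))²) = -4*(-1 + 2²) = -4*(-1 + 4) = -4*3 = -12)
A³ = (-12)³ = -1728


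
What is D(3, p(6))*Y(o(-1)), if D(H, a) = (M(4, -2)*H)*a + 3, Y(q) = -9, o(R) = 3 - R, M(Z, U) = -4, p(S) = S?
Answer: 621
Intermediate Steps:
D(H, a) = 3 - 4*H*a (D(H, a) = (-4*H)*a + 3 = -4*H*a + 3 = 3 - 4*H*a)
D(3, p(6))*Y(o(-1)) = (3 - 4*3*6)*(-9) = (3 - 72)*(-9) = -69*(-9) = 621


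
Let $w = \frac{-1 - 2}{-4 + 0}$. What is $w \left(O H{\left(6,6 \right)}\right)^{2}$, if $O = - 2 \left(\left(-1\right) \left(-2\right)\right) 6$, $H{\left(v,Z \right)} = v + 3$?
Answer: $34992$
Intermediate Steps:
$H{\left(v,Z \right)} = 3 + v$
$O = -24$ ($O = \left(-2\right) 2 \cdot 6 = \left(-4\right) 6 = -24$)
$w = \frac{3}{4}$ ($w = - \frac{3}{-4} = \left(-3\right) \left(- \frac{1}{4}\right) = \frac{3}{4} \approx 0.75$)
$w \left(O H{\left(6,6 \right)}\right)^{2} = \frac{3 \left(- 24 \left(3 + 6\right)\right)^{2}}{4} = \frac{3 \left(\left(-24\right) 9\right)^{2}}{4} = \frac{3 \left(-216\right)^{2}}{4} = \frac{3}{4} \cdot 46656 = 34992$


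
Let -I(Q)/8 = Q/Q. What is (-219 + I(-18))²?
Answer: 51529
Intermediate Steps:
I(Q) = -8 (I(Q) = -8*Q/Q = -8*1 = -8)
(-219 + I(-18))² = (-219 - 8)² = (-227)² = 51529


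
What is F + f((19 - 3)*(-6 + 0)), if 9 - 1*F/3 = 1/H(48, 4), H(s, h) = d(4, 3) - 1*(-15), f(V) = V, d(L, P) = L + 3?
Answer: -1521/22 ≈ -69.136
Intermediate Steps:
d(L, P) = 3 + L
H(s, h) = 22 (H(s, h) = (3 + 4) - 1*(-15) = 7 + 15 = 22)
F = 591/22 (F = 27 - 3/22 = 591/22 ≈ 26.864)
F + f((19 - 3)*(-6 + 0)) = 591/22 + (19 - 3)*(-6 + 0) = 591/22 + 16*(-6) = 591/22 - 96 = -1521/22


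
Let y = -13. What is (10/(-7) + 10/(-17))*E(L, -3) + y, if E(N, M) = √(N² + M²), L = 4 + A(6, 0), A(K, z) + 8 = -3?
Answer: -13 - 240*√58/119 ≈ -28.360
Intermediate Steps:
A(K, z) = -11 (A(K, z) = -8 - 3 = -11)
L = -7 (L = 4 - 11 = -7)
E(N, M) = √(M² + N²)
(10/(-7) + 10/(-17))*E(L, -3) + y = (10/(-7) + 10/(-17))*√((-3)² + (-7)²) - 13 = (10*(-⅐) + 10*(-1/17))*√(9 + 49) - 13 = (-10/7 - 10/17)*√58 - 13 = -240*√58/119 - 13 = -13 - 240*√58/119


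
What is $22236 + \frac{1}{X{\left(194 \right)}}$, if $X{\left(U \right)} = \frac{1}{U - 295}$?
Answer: $22135$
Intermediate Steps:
$X{\left(U \right)} = \frac{1}{-295 + U}$
$22236 + \frac{1}{X{\left(194 \right)}} = 22236 + \frac{1}{\frac{1}{-295 + 194}} = 22236 + \frac{1}{\frac{1}{-101}} = 22236 + \frac{1}{- \frac{1}{101}} = 22236 - 101 = 22135$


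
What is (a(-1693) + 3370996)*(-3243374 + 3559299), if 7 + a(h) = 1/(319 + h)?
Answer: 1463282107243625/1374 ≈ 1.0650e+12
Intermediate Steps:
a(h) = -7 + 1/(319 + h)
(a(-1693) + 3370996)*(-3243374 + 3559299) = ((-2232 - 7*(-1693))/(319 - 1693) + 3370996)*(-3243374 + 3559299) = ((-2232 + 11851)/(-1374) + 3370996)*315925 = (-1/1374*9619 + 3370996)*315925 = (-9619/1374 + 3370996)*315925 = (4631738885/1374)*315925 = 1463282107243625/1374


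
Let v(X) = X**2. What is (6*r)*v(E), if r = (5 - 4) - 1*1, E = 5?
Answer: 0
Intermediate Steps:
r = 0 (r = 1 - 1 = 0)
(6*r)*v(E) = (6*0)*5**2 = 0*25 = 0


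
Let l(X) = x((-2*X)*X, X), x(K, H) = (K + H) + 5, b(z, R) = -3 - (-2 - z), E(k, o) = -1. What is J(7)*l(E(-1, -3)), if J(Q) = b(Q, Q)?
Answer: 12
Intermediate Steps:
b(z, R) = -1 + z (b(z, R) = -3 + (2 + z) = -1 + z)
J(Q) = -1 + Q
x(K, H) = 5 + H + K (x(K, H) = (H + K) + 5 = 5 + H + K)
l(X) = 5 + X - 2*X² (l(X) = 5 + X + (-2*X)*X = 5 + X - 2*X²)
J(7)*l(E(-1, -3)) = (-1 + 7)*(5 - 1 - 2*(-1)²) = 6*(5 - 1 - 2*1) = 6*(5 - 1 - 2) = 6*2 = 12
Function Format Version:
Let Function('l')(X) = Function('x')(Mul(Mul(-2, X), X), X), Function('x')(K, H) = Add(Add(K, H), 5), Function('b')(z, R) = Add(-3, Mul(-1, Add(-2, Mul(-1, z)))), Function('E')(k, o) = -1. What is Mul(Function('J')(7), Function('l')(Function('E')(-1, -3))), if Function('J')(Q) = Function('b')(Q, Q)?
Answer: 12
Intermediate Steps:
Function('b')(z, R) = Add(-1, z) (Function('b')(z, R) = Add(-3, Add(2, z)) = Add(-1, z))
Function('J')(Q) = Add(-1, Q)
Function('x')(K, H) = Add(5, H, K) (Function('x')(K, H) = Add(Add(H, K), 5) = Add(5, H, K))
Function('l')(X) = Add(5, X, Mul(-2, Pow(X, 2))) (Function('l')(X) = Add(5, X, Mul(Mul(-2, X), X)) = Add(5, X, Mul(-2, Pow(X, 2))))
Mul(Function('J')(7), Function('l')(Function('E')(-1, -3))) = Mul(Add(-1, 7), Add(5, -1, Mul(-2, Pow(-1, 2)))) = Mul(6, Add(5, -1, Mul(-2, 1))) = Mul(6, Add(5, -1, -2)) = Mul(6, 2) = 12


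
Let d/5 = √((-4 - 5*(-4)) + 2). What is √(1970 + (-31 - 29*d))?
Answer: √(1939 - 435*√2) ≈ 36.384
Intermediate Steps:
d = 15*√2 (d = 5*√((-4 - 5*(-4)) + 2) = 5*√((-4 + 20) + 2) = 5*√(16 + 2) = 5*√18 = 5*(3*√2) = 15*√2 ≈ 21.213)
√(1970 + (-31 - 29*d)) = √(1970 + (-31 - 435*√2)) = √(1939 - 435*√2)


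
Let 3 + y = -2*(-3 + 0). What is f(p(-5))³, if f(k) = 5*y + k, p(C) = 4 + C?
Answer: 2744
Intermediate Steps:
y = 3 (y = -3 - 2*(-3 + 0) = -3 - 2*(-3) = -3 + 6 = 3)
f(k) = 15 + k (f(k) = 5*3 + k = 15 + k)
f(p(-5))³ = (15 + (4 - 5))³ = (15 - 1)³ = 14³ = 2744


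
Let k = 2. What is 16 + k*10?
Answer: 36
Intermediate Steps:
16 + k*10 = 16 + 2*10 = 16 + 20 = 36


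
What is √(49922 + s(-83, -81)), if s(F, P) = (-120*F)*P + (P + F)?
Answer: I*√757002 ≈ 870.06*I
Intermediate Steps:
s(F, P) = F + P - 120*F*P (s(F, P) = -120*F*P + (F + P) = F + P - 120*F*P)
√(49922 + s(-83, -81)) = √(49922 + (-83 - 81 - 120*(-83)*(-81))) = √(49922 + (-83 - 81 - 806760)) = √(49922 - 806924) = √(-757002) = I*√757002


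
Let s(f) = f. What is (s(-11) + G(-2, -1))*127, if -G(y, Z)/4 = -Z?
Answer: -1905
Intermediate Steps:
G(y, Z) = 4*Z (G(y, Z) = -(-4)*Z = 4*Z)
(s(-11) + G(-2, -1))*127 = (-11 + 4*(-1))*127 = (-11 - 4)*127 = -15*127 = -1905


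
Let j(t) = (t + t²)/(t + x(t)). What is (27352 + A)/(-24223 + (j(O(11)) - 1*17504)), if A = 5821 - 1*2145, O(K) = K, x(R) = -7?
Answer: -15514/20847 ≈ -0.74418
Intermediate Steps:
A = 3676 (A = 5821 - 2145 = 3676)
j(t) = (t + t²)/(-7 + t) (j(t) = (t + t²)/(t - 7) = (t + t²)/(-7 + t))
(27352 + A)/(-24223 + (j(O(11)) - 1*17504)) = (27352 + 3676)/(-24223 + (11*(1 + 11)/(-7 + 11) - 1*17504)) = 31028/(-24223 + (11*12/4 - 17504)) = 31028/(-24223 + (11*(¼)*12 - 17504)) = 31028/(-24223 + (33 - 17504)) = 31028/(-24223 - 17471) = 31028/(-41694) = 31028*(-1/41694) = -15514/20847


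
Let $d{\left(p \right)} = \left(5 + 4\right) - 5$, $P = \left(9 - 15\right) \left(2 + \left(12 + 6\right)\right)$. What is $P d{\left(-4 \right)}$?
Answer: $-480$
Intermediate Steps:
$P = -120$ ($P = - 6 \left(2 + 18\right) = \left(-6\right) 20 = -120$)
$d{\left(p \right)} = 4$ ($d{\left(p \right)} = 9 - 5 = 4$)
$P d{\left(-4 \right)} = \left(-120\right) 4 = -480$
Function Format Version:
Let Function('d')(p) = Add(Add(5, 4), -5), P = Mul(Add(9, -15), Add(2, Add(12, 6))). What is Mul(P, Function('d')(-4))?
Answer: -480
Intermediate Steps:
P = -120 (P = Mul(-6, Add(2, 18)) = Mul(-6, 20) = -120)
Function('d')(p) = 4 (Function('d')(p) = Add(9, -5) = 4)
Mul(P, Function('d')(-4)) = Mul(-120, 4) = -480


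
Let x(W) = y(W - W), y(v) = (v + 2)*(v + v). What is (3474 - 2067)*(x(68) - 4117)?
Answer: -5792619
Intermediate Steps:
y(v) = 2*v*(2 + v) (y(v) = (2 + v)*(2*v) = 2*v*(2 + v))
x(W) = 0 (x(W) = 2*(W - W)*(2 + (W - W)) = 2*0*(2 + 0) = 2*0*2 = 0)
(3474 - 2067)*(x(68) - 4117) = (3474 - 2067)*(0 - 4117) = 1407*(-4117) = -5792619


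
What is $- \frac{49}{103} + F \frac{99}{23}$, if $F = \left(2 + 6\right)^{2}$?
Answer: $\frac{651481}{2369} \approx 275.0$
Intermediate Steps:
$F = 64$ ($F = 8^{2} = 64$)
$- \frac{49}{103} + F \frac{99}{23} = - \frac{49}{103} + 64 \cdot \frac{99}{23} = - \frac{49}{103} + \frac{6336}{23} = \frac{651481}{2369}$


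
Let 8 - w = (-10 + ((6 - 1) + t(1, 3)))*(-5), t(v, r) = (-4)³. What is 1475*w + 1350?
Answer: -495725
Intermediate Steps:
t(v, r) = -64
w = -337 (w = 8 - (-10 + ((6 - 1) - 64))*(-5) = 8 - (-10 + (5 - 64))*(-5) = 8 - (-10 - 59)*(-5) = 8 - (-69)*(-5) = 8 - 1*345 = 8 - 345 = -337)
1475*w + 1350 = 1475*(-337) + 1350 = -497075 + 1350 = -495725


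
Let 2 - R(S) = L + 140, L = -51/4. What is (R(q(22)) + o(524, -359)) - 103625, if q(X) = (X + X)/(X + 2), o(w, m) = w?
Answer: -412905/4 ≈ -1.0323e+5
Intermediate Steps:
L = -51/4 (L = -51*¼ = -51/4 ≈ -12.750)
q(X) = 2*X/(2 + X) (q(X) = (2*X)/(2 + X) = 2*X/(2 + X))
R(S) = -501/4 (R(S) = 2 - (-51/4 + 140) = 2 - 1*509/4 = 2 - 509/4 = -501/4)
(R(q(22)) + o(524, -359)) - 103625 = (-501/4 + 524) - 103625 = 1595/4 - 103625 = -412905/4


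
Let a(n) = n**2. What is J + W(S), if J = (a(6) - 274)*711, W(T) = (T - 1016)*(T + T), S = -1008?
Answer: 3911166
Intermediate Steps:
W(T) = 2*T*(-1016 + T) (W(T) = (-1016 + T)*(2*T) = 2*T*(-1016 + T))
J = -169218 (J = (6**2 - 274)*711 = (36 - 274)*711 = -238*711 = -169218)
J + W(S) = -169218 + 2*(-1008)*(-1016 - 1008) = -169218 + 2*(-1008)*(-2024) = -169218 + 4080384 = 3911166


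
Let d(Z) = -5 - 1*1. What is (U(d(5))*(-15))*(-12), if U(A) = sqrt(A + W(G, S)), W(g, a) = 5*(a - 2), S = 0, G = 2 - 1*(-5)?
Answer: 720*I ≈ 720.0*I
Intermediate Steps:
G = 7 (G = 2 + 5 = 7)
W(g, a) = -10 + 5*a (W(g, a) = 5*(-2 + a) = -10 + 5*a)
d(Z) = -6 (d(Z) = -5 - 1 = -6)
U(A) = sqrt(-10 + A) (U(A) = sqrt(A + (-10 + 5*0)) = sqrt(A + (-10 + 0)) = sqrt(A - 10) = sqrt(-10 + A))
(U(d(5))*(-15))*(-12) = (sqrt(-10 - 6)*(-15))*(-12) = (sqrt(-16)*(-15))*(-12) = ((4*I)*(-15))*(-12) = -60*I*(-12) = 720*I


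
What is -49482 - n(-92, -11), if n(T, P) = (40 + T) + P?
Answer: -49419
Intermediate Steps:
n(T, P) = 40 + P + T
-49482 - n(-92, -11) = -49482 - (40 - 11 - 92) = -49482 - 1*(-63) = -49482 + 63 = -49419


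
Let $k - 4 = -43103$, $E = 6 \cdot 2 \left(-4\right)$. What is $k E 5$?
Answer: $10343760$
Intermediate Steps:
$E = -48$ ($E = 12 \left(-4\right) = -48$)
$k = -43099$ ($k = 4 - 43103 = -43099$)
$k E 5 = - 43099 \left(\left(-48\right) 5\right) = \left(-43099\right) \left(-240\right) = 10343760$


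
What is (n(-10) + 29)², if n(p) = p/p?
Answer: 900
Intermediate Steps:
n(p) = 1
(n(-10) + 29)² = (1 + 29)² = 30² = 900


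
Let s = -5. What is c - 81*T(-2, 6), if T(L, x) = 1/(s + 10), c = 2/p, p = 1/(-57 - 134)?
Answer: -1991/5 ≈ -398.20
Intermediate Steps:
p = -1/191 (p = 1/(-191) = -1/191 ≈ -0.0052356)
c = -382 (c = 2/(-1/191) = 2*(-191) = -382)
T(L, x) = ⅕ (T(L, x) = 1/(-5 + 10) = 1/5 = ⅕)
c - 81*T(-2, 6) = -382 - 81*⅕ = -382 - 81/5 = -1991/5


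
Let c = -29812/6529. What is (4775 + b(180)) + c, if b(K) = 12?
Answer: 31224511/6529 ≈ 4782.4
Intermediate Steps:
c = -29812/6529 (c = -29812*1/6529 = -29812/6529 ≈ -4.5661)
(4775 + b(180)) + c = (4775 + 12) - 29812/6529 = 4787 - 29812/6529 = 31224511/6529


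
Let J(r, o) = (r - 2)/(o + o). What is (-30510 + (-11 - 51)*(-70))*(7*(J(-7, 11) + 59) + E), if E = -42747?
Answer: 12187512935/11 ≈ 1.1080e+9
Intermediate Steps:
J(r, o) = (-2 + r)/(2*o) (J(r, o) = (-2 + r)/((2*o)) = (-2 + r)*(1/(2*o)) = (-2 + r)/(2*o))
(-30510 + (-11 - 51)*(-70))*(7*(J(-7, 11) + 59) + E) = (-30510 + (-11 - 51)*(-70))*(7*((½)*(-2 - 7)/11 + 59) - 42747) = (-30510 - 62*(-70))*(7*((½)*(1/11)*(-9) + 59) - 42747) = (-30510 + 4340)*(7*(-9/22 + 59) - 42747) = -26170*(7*(1289/22) - 42747) = -26170*(9023/22 - 42747) = -26170*(-931411/22) = 12187512935/11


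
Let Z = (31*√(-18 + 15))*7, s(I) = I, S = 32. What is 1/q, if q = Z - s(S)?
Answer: -32/142291 - 217*I*√3/142291 ≈ -0.00022489 - 0.0026415*I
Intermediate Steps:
Z = 217*I*√3 (Z = (31*√(-3))*7 = (31*(I*√3))*7 = (31*I*√3)*7 = 217*I*√3 ≈ 375.85*I)
q = -32 + 217*I*√3 (q = 217*I*√3 - 1*32 = 217*I*√3 - 32 = -32 + 217*I*√3 ≈ -32.0 + 375.85*I)
1/q = 1/(-32 + 217*I*√3)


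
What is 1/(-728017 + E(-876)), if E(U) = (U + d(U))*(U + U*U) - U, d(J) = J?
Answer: -1/1343635141 ≈ -7.4425e-10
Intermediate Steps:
E(U) = -U + 2*U*(U + U**2) (E(U) = (U + U)*(U + U*U) - U = (2*U)*(U + U**2) - U = 2*U*(U + U**2) - U = -U + 2*U*(U + U**2))
1/(-728017 + E(-876)) = 1/(-728017 - 876*(-1 + 2*(-876) + 2*(-876)**2)) = 1/(-728017 - 876*(-1 - 1752 + 2*767376)) = 1/(-728017 - 876*(-1 - 1752 + 1534752)) = 1/(-728017 - 876*1532999) = 1/(-728017 - 1342907124) = 1/(-1343635141) = -1/1343635141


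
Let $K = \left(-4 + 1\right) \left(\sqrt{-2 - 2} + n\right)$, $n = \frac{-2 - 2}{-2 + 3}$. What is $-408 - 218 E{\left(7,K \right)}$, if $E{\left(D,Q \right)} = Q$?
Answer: $-3024 + 1308 i \approx -3024.0 + 1308.0 i$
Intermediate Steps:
$n = -4$ ($n = - \frac{4}{1} = \left(-4\right) 1 = -4$)
$K = 12 - 6 i$ ($K = \left(-4 + 1\right) \left(\sqrt{-2 - 2} - 4\right) = - 3 \left(\sqrt{-4} - 4\right) = - 3 \left(2 i - 4\right) = - 3 \left(-4 + 2 i\right) = 12 - 6 i \approx 12.0 - 6.0 i$)
$-408 - 218 E{\left(7,K \right)} = -408 - 218 \left(12 - 6 i\right) = -408 - \left(2616 - 1308 i\right) = -3024 + 1308 i$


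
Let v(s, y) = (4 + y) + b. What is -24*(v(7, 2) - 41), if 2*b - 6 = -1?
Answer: 780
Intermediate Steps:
b = 5/2 (b = 3 + (1/2)*(-1) = 3 - 1/2 = 5/2 ≈ 2.5000)
v(s, y) = 13/2 + y (v(s, y) = (4 + y) + 5/2 = 13/2 + y)
-24*(v(7, 2) - 41) = -24*((13/2 + 2) - 41) = -24*(17/2 - 41) = -24*(-65/2) = 780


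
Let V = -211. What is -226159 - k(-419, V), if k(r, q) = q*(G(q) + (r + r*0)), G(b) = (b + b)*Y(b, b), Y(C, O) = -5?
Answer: 130642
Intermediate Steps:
G(b) = -10*b (G(b) = (b + b)*(-5) = (2*b)*(-5) = -10*b)
k(r, q) = q*(r - 10*q) (k(r, q) = q*(-10*q + (r + r*0)) = q*(-10*q + (r + 0)) = q*(-10*q + r) = q*(r - 10*q))
-226159 - k(-419, V) = -226159 - (-211)*(-419 - 10*(-211)) = -226159 - (-211)*(-419 + 2110) = -226159 - (-211)*1691 = -226159 - 1*(-356801) = -226159 + 356801 = 130642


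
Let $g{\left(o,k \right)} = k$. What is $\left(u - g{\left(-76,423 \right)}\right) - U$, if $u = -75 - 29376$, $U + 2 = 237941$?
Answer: $-267813$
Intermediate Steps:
$U = 237939$ ($U = -2 + 237941 = 237939$)
$u = -29451$ ($u = -75 - 29376 = -29451$)
$\left(u - g{\left(-76,423 \right)}\right) - U = \left(-29451 - 423\right) - 237939 = -29874 - 237939 = -267813$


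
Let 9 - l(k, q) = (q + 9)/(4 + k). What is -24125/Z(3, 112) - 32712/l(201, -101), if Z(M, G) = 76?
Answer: -556383085/147212 ≈ -3779.5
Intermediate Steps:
l(k, q) = 9 - (9 + q)/(4 + k) (l(k, q) = 9 - (q + 9)/(4 + k) = 9 - (9 + q)/(4 + k))
-24125/Z(3, 112) - 32712/l(201, -101) = -24125/76 - 32712*(4 + 201)/(27 - 1*(-101) + 9*201) = -24125*1/76 - 32712*205/(27 + 101 + 1809) = -24125/76 - 32712/((1/205)*1937) = -24125/76 - 32712/1937/205 = -24125/76 - 32712*205/1937 = -24125/76 - 6705960/1937 = -556383085/147212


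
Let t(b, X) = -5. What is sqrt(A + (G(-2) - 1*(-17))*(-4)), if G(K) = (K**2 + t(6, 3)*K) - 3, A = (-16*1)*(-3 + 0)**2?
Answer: 16*I ≈ 16.0*I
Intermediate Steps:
A = -144 (A = -16*(-3)**2 = -16*9 = -144)
G(K) = -3 + K**2 - 5*K (G(K) = (K**2 - 5*K) - 3 = -3 + K**2 - 5*K)
sqrt(A + (G(-2) - 1*(-17))*(-4)) = sqrt(-144 + ((-3 + (-2)**2 - 5*(-2)) - 1*(-17))*(-4)) = sqrt(-144 + ((-3 + 4 + 10) + 17)*(-4)) = sqrt(-144 + (11 + 17)*(-4)) = sqrt(-144 + 28*(-4)) = sqrt(-144 - 112) = sqrt(-256) = 16*I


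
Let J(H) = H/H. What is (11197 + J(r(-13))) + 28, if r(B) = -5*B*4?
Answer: 11226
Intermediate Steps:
r(B) = -20*B
J(H) = 1
(11197 + J(r(-13))) + 28 = (11197 + 1) + 28 = 11198 + 28 = 11226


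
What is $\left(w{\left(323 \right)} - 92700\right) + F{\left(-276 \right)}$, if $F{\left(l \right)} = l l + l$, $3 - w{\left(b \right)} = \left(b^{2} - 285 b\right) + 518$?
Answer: $-29589$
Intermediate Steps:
$w{\left(b \right)} = -515 - b^{2} + 285 b$ ($w{\left(b \right)} = 3 - \left(\left(b^{2} - 285 b\right) + 518\right) = 3 - \left(518 + b^{2} - 285 b\right) = -515 - b^{2} + 285 b$)
$F{\left(l \right)} = l + l^{2}$ ($F{\left(l \right)} = l^{2} + l = l + l^{2}$)
$\left(w{\left(323 \right)} - 92700\right) + F{\left(-276 \right)} = \left(\left(-515 - 323^{2} + 285 \cdot 323\right) - 92700\right) - 276 \left(1 - 276\right) = \left(\left(-515 - 104329 + 92055\right) - 92700\right) - -75900 = \left(\left(-515 - 104329 + 92055\right) - 92700\right) + 75900 = \left(-12789 - 92700\right) + 75900 = -105489 + 75900 = -29589$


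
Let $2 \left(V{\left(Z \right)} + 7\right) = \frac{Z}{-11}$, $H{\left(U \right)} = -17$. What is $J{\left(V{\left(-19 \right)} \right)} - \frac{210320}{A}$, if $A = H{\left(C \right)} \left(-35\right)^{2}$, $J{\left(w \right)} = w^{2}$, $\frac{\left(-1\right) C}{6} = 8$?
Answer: $\frac{96266101}{2015860} \approx 47.754$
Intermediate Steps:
$C = -48$ ($C = \left(-6\right) 8 = -48$)
$V{\left(Z \right)} = -7 - \frac{Z}{22}$ ($V{\left(Z \right)} = -7 + \frac{Z \frac{1}{-11}}{2} = -7 + \frac{Z \left(- \frac{1}{11}\right)}{2} = -7 + \frac{\left(- \frac{1}{11}\right) Z}{2} = -7 - \frac{Z}{22}$)
$A = -20825$ ($A = - 17 \left(-35\right)^{2} = \left(-17\right) 1225 = -20825$)
$J{\left(V{\left(-19 \right)} \right)} - \frac{210320}{A} = \left(-7 - - \frac{19}{22}\right)^{2} - \frac{210320}{-20825} = \left(-7 + \frac{19}{22}\right)^{2} - 210320 \left(- \frac{1}{20825}\right) = \left(- \frac{135}{22}\right)^{2} - - \frac{42064}{4165} = \frac{18225}{484} + \frac{42064}{4165} = \frac{96266101}{2015860}$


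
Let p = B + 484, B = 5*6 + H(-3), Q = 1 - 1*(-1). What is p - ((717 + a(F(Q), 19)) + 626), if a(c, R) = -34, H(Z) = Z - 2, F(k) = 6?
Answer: -800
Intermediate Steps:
Q = 2 (Q = 1 + 1 = 2)
H(Z) = -2 + Z
B = 25 (B = 5*6 + (-2 - 3) = 30 - 5 = 25)
p = 509 (p = 25 + 484 = 509)
p - ((717 + a(F(Q), 19)) + 626) = 509 - ((717 - 34) + 626) = 509 - (683 + 626) = 509 - 1*1309 = 509 - 1309 = -800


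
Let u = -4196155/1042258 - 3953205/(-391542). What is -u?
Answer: -206440717990/34007315153 ≈ -6.0705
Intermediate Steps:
u = 206440717990/34007315153 (u = -4196155*1/1042258 - 3953205*(-1/391542) = -4196155/1042258 + 1317735/130514 = 206440717990/34007315153 ≈ 6.0705)
-u = -1*206440717990/34007315153 = -206440717990/34007315153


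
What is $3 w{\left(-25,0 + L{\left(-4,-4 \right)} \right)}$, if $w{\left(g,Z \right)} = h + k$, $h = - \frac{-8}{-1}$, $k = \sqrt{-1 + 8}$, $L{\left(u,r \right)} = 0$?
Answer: $-24 + 3 \sqrt{7} \approx -16.063$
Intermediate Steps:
$k = \sqrt{7} \approx 2.6458$
$h = -8$ ($h = - \left(-8\right) \left(-1\right) = \left(-1\right) 8 = -8$)
$w{\left(g,Z \right)} = -8 + \sqrt{7}$
$3 w{\left(-25,0 + L{\left(-4,-4 \right)} \right)} = 3 \left(-8 + \sqrt{7}\right) = -24 + 3 \sqrt{7}$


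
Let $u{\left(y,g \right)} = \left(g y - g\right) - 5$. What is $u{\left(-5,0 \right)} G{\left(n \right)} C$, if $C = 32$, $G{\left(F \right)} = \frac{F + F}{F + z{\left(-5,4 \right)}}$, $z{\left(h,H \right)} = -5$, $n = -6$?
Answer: $- \frac{1920}{11} \approx -174.55$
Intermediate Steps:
$G{\left(F \right)} = \frac{2 F}{-5 + F}$ ($G{\left(F \right)} = \frac{F + F}{F - 5} = \frac{2 F}{-5 + F}$)
$u{\left(y,g \right)} = -5 - g + g y$ ($u{\left(y,g \right)} = \left(- g + g y\right) - 5 = -5 - g + g y$)
$u{\left(-5,0 \right)} G{\left(n \right)} C = \left(-5 - 0 + 0 \left(-5\right)\right) 2 \left(-6\right) \frac{1}{-5 - 6} \cdot 32 = \left(-5 + 0 + 0\right) 2 \left(-6\right) \frac{1}{-11} \cdot 32 = - 5 \cdot 2 \left(-6\right) \left(- \frac{1}{11}\right) 32 = \left(-5\right) \frac{12}{11} \cdot 32 = \left(- \frac{60}{11}\right) 32 = - \frac{1920}{11}$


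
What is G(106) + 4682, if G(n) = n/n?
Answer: 4683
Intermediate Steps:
G(n) = 1
G(106) + 4682 = 1 + 4682 = 4683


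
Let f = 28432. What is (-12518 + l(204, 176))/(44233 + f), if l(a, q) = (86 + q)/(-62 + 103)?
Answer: -512976/2979265 ≈ -0.17218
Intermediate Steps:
l(a, q) = 86/41 + q/41 (l(a, q) = (86 + q)/41 = (86 + q)*(1/41) = 86/41 + q/41)
(-12518 + l(204, 176))/(44233 + f) = (-12518 + (86/41 + (1/41)*176))/(44233 + 28432) = (-12518 + (86/41 + 176/41))/72665 = (-12518 + 262/41)*(1/72665) = -512976/41*1/72665 = -512976/2979265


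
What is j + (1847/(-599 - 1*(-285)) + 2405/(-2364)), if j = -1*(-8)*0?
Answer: -2560739/371148 ≈ -6.8995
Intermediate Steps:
j = 0 (j = 8*0 = 0)
j + (1847/(-599 - 1*(-285)) + 2405/(-2364)) = 0 + (1847/(-599 - 1*(-285)) + 2405/(-2364)) = 0 + (1847/(-599 + 285) + 2405*(-1/2364)) = 0 + (1847/(-314) - 2405/2364) = 0 + (1847*(-1/314) - 2405/2364) = 0 + (-1847/314 - 2405/2364) = 0 - 2560739/371148 = -2560739/371148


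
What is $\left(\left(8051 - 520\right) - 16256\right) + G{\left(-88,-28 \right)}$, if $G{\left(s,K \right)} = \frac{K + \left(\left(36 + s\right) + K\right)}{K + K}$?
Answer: $- \frac{122123}{14} \approx -8723.1$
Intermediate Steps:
$G{\left(s,K \right)} = \frac{36 + s + 2 K}{2 K}$ ($G{\left(s,K \right)} = \frac{K + \left(36 + K + s\right)}{2 K} = \left(36 + s + 2 K\right) \frac{1}{2 K} = \frac{36 + s + 2 K}{2 K}$)
$\left(\left(8051 - 520\right) - 16256\right) + G{\left(-88,-28 \right)} = \left(\left(8051 - 520\right) - 16256\right) + \frac{18 - 28 + \frac{1}{2} \left(-88\right)}{-28} = \left(7531 - 16256\right) - \frac{18 - 28 - 44}{28} = -8725 - - \frac{27}{14} = -8725 + \frac{27}{14} = - \frac{122123}{14}$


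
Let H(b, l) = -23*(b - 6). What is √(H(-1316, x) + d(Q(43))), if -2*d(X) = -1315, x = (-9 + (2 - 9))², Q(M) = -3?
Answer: 9*√1534/2 ≈ 176.25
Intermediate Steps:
x = 256 (x = (-9 - 7)² = (-16)² = 256)
d(X) = 1315/2 (d(X) = -½*(-1315) = 1315/2)
H(b, l) = 138 - 23*b (H(b, l) = -23*(-6 + b) = 138 - 23*b)
√(H(-1316, x) + d(Q(43))) = √((138 - 23*(-1316)) + 1315/2) = √((138 + 30268) + 1315/2) = √(30406 + 1315/2) = √(62127/2) = 9*√1534/2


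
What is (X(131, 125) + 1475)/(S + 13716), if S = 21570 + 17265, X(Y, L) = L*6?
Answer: 2225/52551 ≈ 0.042340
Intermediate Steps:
X(Y, L) = 6*L
S = 38835
(X(131, 125) + 1475)/(S + 13716) = (6*125 + 1475)/(38835 + 13716) = (750 + 1475)/52551 = 2225*(1/52551) = 2225/52551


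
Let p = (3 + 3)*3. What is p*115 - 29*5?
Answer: 1925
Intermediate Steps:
p = 18 (p = 6*3 = 18)
p*115 - 29*5 = 18*115 - 29*5 = 2070 - 145 = 1925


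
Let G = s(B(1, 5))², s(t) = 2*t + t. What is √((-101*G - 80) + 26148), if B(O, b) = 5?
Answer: √3343 ≈ 57.819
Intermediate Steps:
s(t) = 3*t
G = 225 (G = (3*5)² = 15² = 225)
√((-101*G - 80) + 26148) = √((-101*225 - 80) + 26148) = √((-22725 - 80) + 26148) = √(-22805 + 26148) = √3343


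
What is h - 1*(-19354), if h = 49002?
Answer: 68356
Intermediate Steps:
h - 1*(-19354) = 49002 - 1*(-19354) = 49002 + 19354 = 68356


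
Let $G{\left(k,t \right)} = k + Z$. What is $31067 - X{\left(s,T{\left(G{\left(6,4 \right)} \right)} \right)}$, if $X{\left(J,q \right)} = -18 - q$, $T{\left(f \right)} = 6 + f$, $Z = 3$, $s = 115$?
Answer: $31100$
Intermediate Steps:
$G{\left(k,t \right)} = 3 + k$ ($G{\left(k,t \right)} = k + 3 = 3 + k$)
$31067 - X{\left(s,T{\left(G{\left(6,4 \right)} \right)} \right)} = 31067 - \left(-18 - \left(6 + \left(3 + 6\right)\right)\right) = 31067 - \left(-18 - \left(6 + 9\right)\right) = 31067 - \left(-18 - 15\right) = 31067 - -33 = 31067 + 33 = 31100$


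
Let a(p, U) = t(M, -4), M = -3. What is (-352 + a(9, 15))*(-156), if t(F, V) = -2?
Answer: 55224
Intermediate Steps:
a(p, U) = -2
(-352 + a(9, 15))*(-156) = (-352 - 2)*(-156) = -354*(-156) = 55224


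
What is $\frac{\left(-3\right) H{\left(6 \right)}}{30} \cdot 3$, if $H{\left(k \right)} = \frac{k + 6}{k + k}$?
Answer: $- \frac{3}{10} \approx -0.3$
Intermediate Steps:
$H{\left(k \right)} = \frac{6 + k}{2 k}$
$\frac{\left(-3\right) H{\left(6 \right)}}{30} \cdot 3 = \frac{\left(-3\right) \frac{6 + 6}{2 \cdot 6}}{30} \cdot 3 = - 3 \cdot \frac{1}{2} \cdot \frac{1}{6} \cdot 12 \cdot \frac{1}{30} \cdot 3 = \left(-3\right) 1 \cdot \frac{1}{30} \cdot 3 = \left(-3\right) \frac{1}{30} \cdot 3 = \left(- \frac{1}{10}\right) 3 = - \frac{3}{10}$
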